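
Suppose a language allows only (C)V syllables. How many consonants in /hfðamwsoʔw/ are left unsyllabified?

6

The consonants /h/, /f/, /m/, /w/, /ʔ/, /w/ cannot be parsed into a legal (C)V syllable (no codas are permitted; onsets are limited to one consonant).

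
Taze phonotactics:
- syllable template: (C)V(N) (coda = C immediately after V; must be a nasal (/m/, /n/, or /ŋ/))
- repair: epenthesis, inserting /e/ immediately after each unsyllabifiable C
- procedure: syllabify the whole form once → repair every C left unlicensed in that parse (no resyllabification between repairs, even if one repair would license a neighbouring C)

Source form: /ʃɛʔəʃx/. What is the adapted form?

ʃɛʔəʃexe

Syllabifying with onset maximization leaves /ʃ/, /x/ stranded (only a nasal (/m/, /n/, or /ŋ/) is licensed in coda position; onsets are limited to one consonant).
Each unlicensed consonant becomes the onset of a new syllable: /ʃ/ → /ʃe/, /x/ → /xe/.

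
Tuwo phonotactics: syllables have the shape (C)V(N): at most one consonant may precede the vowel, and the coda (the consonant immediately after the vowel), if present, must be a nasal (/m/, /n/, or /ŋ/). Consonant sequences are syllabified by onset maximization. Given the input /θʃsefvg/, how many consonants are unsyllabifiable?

Under (C)V(N), the unsyllabifiable consonants are /θ/, /ʃ/, /f/, /v/, /g/ (only a nasal (/m/, /n/, or /ŋ/) is licensed in coda position; onsets are limited to one consonant).

5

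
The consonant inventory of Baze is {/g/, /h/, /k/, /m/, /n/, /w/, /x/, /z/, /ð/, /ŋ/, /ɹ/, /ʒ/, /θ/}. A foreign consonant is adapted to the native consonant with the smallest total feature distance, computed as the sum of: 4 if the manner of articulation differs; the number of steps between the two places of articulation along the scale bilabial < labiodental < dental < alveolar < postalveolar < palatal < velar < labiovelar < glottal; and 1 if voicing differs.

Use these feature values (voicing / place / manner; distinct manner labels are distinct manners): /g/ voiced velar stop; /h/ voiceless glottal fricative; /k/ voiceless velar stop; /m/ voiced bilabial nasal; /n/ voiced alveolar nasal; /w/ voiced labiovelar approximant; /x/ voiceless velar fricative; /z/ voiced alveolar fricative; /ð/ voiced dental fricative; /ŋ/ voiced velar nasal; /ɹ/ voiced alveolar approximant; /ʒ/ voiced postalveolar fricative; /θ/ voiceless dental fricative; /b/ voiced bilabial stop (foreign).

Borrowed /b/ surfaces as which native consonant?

m

/m/ is closest: manner differs (stop→nasal, +4), place distance 0 (bilabial→bilabial), same voicing; total 4. Next closest is /g/ at distance 6.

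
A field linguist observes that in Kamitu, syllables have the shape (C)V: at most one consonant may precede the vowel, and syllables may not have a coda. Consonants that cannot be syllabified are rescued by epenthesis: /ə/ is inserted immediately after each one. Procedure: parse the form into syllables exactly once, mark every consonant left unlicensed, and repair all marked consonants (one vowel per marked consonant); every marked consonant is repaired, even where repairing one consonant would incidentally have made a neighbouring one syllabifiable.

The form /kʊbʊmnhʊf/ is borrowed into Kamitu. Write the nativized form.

kʊbʊmənəhʊfə

Syllabifying with onset maximization leaves /m/, /n/, /f/ stranded (no codas are permitted; onsets are limited to one consonant).
Each unlicensed consonant becomes the onset of a new syllable: /m/ → /mə/, /n/ → /nə/, /f/ → /fə/.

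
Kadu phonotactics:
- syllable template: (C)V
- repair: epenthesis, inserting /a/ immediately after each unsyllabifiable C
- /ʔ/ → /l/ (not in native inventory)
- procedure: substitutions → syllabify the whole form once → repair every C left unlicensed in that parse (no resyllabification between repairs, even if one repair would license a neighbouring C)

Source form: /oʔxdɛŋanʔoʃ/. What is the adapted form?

Substitution: /ʔ/ → /l/, giving /olxdɛŋanloʃ/.
Under (C)V, the unsyllabifiable consonants are /l/, /x/, /n/, /ʃ/ (no codas are permitted; onsets are limited to one consonant).
Epenthesis after each stranded consonant: /l/ → /la/, /x/ → /xa/, /n/ → /na/, /ʃ/ → /ʃa/.

olaxadɛŋanaloʃa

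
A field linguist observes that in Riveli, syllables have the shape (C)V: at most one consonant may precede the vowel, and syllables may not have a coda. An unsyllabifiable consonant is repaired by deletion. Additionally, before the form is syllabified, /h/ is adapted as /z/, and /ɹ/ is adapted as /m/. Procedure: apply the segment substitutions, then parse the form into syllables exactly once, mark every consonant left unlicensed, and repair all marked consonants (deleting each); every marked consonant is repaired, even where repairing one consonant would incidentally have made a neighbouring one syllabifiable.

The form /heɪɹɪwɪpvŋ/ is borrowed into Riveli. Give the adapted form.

Substitution: /h/ → /z/, /ɹ/ → /m/, giving /zeɪmɪwɪpvŋ/.
Syllabifying with onset maximization leaves /p/, /v/, /ŋ/ stranded (no codas are permitted; onsets are limited to one consonant).
Deleting the stranded consonants removes /p/, /v/, /ŋ/.

zeɪmɪwɪ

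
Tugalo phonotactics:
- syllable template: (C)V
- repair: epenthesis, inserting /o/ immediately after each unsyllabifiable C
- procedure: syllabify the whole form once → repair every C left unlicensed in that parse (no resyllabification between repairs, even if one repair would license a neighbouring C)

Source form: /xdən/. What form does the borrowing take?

Under (C)V, the unsyllabifiable consonants are /x/, /n/ (no codas are permitted; onsets are limited to one consonant).
Epenthesis after each stranded consonant: /x/ → /xo/, /n/ → /no/.

xodəno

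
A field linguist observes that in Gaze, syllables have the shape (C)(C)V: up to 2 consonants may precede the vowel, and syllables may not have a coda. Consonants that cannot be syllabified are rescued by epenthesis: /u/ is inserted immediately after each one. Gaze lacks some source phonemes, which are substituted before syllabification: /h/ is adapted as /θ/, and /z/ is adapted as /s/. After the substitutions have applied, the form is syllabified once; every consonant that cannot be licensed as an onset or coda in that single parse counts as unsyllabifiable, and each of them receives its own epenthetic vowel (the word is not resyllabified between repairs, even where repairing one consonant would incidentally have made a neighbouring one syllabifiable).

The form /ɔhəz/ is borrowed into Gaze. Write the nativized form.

ɔθəsu

Substitution: /h/ → /θ/, /z/ → /s/, giving /ɔθəs/.
Syllabifying with onset maximization leaves /s/ stranded (no codas are permitted; onsets may contain at most 2 consonants).
Epenthesis after each stranded consonant: /s/ → /su/.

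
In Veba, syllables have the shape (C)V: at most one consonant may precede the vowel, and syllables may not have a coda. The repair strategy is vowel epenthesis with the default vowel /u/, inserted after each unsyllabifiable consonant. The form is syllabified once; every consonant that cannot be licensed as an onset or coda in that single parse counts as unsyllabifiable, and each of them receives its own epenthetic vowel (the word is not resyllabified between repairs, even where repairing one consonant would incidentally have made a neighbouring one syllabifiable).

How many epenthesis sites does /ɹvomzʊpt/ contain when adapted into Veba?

The unsyllabifiable consonants are /ɹ/, /m/, /p/, /t/; each receives one epenthetic vowel.

4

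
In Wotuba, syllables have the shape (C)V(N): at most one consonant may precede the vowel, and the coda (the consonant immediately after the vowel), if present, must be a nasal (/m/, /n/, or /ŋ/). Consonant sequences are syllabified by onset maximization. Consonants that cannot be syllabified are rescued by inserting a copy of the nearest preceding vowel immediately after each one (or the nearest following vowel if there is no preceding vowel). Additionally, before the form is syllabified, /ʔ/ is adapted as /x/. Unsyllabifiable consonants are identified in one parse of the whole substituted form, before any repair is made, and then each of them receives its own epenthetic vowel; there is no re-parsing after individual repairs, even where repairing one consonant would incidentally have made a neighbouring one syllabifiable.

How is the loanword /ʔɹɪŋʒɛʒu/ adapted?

Substitution: /ʔ/ → /x/, giving /xɹɪŋʒɛʒu/.
Under (C)V(N), the unsyllabifiable consonants are /x/ (only a nasal (/m/, /n/, or /ŋ/) is licensed in coda position; onsets are limited to one consonant).
Epenthesis after each stranded consonant: /x/ → /xɪ/.

xɪɹɪŋʒɛʒu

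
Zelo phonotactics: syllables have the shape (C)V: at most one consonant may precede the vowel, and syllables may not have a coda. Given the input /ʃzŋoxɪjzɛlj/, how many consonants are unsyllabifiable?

5

Syllabifying with onset maximization leaves /ʃ/, /z/, /j/, /l/, /j/ stranded (no codas are permitted; onsets are limited to one consonant).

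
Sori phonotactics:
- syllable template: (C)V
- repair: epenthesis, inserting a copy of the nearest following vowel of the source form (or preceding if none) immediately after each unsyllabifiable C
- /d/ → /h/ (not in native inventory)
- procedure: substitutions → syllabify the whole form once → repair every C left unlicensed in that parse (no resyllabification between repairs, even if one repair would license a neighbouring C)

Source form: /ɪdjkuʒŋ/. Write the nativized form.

ɪhujukuʒuŋu

Substitution: /d/ → /h/, giving /ɪhjkuʒŋ/.
The consonants /h/, /j/, /ʒ/, /ŋ/ cannot be parsed into a legal (C)V syllable (no codas are permitted; onsets are limited to one consonant).
Inserting the epenthetic vowel yields /h/ → /hu/, /j/ → /ju/, /ʒ/ → /ʒu/, /ŋ/ → /ŋu/.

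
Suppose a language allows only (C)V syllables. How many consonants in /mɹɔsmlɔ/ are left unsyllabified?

3

Under (C)V, the unsyllabifiable consonants are /m/, /s/, /m/ (no codas are permitted; onsets are limited to one consonant).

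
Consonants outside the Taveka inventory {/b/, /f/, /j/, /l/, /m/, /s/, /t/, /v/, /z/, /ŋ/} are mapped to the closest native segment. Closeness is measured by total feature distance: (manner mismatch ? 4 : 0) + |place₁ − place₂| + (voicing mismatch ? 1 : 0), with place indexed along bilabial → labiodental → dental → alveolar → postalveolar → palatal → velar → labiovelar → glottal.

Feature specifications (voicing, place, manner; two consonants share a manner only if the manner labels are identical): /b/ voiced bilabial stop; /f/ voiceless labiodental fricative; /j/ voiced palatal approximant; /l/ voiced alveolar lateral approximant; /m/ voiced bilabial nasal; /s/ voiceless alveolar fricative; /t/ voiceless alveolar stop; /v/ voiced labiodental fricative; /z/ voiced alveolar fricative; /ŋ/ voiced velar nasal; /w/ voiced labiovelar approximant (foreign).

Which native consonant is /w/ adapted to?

/j/ is closest: same manner (approximant), place distance 2 (labiovelar→palatal), same voicing; total 2. Next closest is /ŋ/ at distance 5.

j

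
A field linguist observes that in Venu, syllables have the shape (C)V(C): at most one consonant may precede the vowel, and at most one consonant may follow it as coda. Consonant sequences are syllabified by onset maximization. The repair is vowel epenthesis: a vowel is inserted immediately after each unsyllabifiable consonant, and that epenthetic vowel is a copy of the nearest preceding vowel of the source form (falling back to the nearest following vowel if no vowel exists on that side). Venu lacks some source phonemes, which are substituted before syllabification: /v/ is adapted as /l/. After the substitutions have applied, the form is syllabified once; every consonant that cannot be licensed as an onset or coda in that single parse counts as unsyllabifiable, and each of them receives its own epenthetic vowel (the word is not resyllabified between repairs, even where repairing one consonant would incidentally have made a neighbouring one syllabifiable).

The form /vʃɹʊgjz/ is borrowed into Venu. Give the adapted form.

Substitution: /v/ → /l/, giving /lʃɹʊgjz/.
The consonants /l/, /ʃ/, /j/, /z/ cannot be parsed into a legal (C)V(C) syllable (at most one coda consonant is licensed; onsets are limited to one consonant).
Epenthesis after each stranded consonant: /l/ → /lʊ/, /ʃ/ → /ʃʊ/, /j/ → /jʊ/, /z/ → /zʊ/.

lʊʃʊɹʊgjʊzʊ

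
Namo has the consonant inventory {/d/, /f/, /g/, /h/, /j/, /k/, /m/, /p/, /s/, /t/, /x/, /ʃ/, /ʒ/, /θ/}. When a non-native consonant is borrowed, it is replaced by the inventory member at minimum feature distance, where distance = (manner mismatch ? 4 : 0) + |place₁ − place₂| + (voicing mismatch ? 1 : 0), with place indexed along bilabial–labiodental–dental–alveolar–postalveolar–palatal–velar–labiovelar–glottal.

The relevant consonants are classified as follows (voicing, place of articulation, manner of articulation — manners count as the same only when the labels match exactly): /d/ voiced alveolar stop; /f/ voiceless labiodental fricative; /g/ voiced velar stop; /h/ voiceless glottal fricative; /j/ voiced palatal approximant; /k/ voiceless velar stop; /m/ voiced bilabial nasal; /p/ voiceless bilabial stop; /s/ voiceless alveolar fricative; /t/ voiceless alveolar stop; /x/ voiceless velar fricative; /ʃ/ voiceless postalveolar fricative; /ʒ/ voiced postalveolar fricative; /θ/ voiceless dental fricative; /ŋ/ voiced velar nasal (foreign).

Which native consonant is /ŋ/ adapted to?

g

/g/ is closest: manner differs (nasal→stop, +4), place distance 0 (velar→velar), same voicing; total 4. Next closest is /j/ at distance 5.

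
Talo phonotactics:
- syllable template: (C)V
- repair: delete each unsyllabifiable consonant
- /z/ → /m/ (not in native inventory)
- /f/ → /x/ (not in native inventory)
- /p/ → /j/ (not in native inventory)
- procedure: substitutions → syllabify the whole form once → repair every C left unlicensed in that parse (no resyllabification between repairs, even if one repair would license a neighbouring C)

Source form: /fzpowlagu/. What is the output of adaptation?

jolagu

Substitution: /f/ → /x/, /z/ → /m/, /p/ → /j/, giving /xmjowlagu/.
Syllabifying with onset maximization leaves /x/, /m/, /w/ stranded (no codas are permitted; onsets are limited to one consonant).
Deleting the stranded consonants removes /x/, /m/, /w/.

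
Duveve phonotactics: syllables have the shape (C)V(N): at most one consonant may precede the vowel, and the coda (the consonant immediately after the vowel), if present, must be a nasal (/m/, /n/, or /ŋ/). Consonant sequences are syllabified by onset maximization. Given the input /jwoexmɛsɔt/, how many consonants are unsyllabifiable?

Under (C)V(N), the unsyllabifiable consonants are /j/, /x/, /t/ (only a nasal (/m/, /n/, or /ŋ/) is licensed in coda position; onsets are limited to one consonant).

3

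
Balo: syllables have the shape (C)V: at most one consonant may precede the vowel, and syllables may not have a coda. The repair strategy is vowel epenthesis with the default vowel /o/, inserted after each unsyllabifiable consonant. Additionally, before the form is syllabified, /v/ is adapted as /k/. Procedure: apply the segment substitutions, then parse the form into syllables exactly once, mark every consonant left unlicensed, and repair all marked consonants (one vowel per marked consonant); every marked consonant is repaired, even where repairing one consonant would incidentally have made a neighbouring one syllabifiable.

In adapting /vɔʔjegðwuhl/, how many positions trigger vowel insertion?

After substitution the input is /kɔʔjegðwuhl/.
The unsyllabifiable consonants are /ʔ/, /g/, /ð/, /h/, /l/; each receives one epenthetic vowel.

5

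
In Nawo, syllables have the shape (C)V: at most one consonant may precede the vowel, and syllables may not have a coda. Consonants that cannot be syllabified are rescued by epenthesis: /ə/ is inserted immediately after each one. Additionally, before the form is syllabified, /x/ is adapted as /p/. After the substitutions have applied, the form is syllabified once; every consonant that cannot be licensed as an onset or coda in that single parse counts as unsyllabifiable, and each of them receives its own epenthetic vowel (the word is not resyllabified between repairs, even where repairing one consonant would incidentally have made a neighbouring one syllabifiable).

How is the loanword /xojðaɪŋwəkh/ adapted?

Substitution: /x/ → /p/, giving /pojðaɪŋwəkh/.
Under (C)V, the unsyllabifiable consonants are /j/, /ŋ/, /k/, /h/ (no codas are permitted; onsets are limited to one consonant).
Inserting the epenthetic vowel yields /j/ → /jə/, /ŋ/ → /ŋə/, /k/ → /kə/, /h/ → /hə/.

pojəðaɪŋəwəkəhə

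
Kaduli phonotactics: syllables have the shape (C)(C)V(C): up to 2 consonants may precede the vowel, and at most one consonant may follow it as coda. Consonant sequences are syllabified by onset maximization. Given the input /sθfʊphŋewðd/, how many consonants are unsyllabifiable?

3

The consonants /s/, /ð/, /d/ cannot be parsed into a legal (C)(C)V(C) syllable (at most one coda consonant is licensed; onsets may contain at most 2 consonants).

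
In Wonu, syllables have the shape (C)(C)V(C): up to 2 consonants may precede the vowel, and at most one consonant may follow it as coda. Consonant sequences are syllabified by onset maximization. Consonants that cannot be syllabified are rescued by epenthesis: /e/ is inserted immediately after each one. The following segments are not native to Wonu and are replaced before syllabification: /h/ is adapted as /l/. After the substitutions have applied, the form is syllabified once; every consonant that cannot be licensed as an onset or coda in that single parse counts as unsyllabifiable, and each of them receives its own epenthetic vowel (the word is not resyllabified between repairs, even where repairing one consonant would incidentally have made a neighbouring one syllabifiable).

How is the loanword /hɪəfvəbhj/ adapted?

lɪəfvəbleje

Substitution: /h/ → /l/, giving /lɪəfvəblj/.
Under (C)(C)V(C), the unsyllabifiable consonants are /l/, /j/ (at most one coda consonant is licensed; onsets may contain at most 2 consonants).
Epenthesis after each stranded consonant: /l/ → /le/, /j/ → /je/.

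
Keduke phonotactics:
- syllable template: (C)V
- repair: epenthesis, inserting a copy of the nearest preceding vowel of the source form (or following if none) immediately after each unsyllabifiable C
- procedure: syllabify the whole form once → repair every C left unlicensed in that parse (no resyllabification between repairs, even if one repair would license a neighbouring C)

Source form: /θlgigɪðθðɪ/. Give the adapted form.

θiligigɪðɪθɪðɪ

Under (C)V, the unsyllabifiable consonants are /θ/, /l/, /ð/, /θ/ (no codas are permitted; onsets are limited to one consonant).
Inserting the epenthetic vowel yields /θ/ → /θi/, /l/ → /li/, /ð/ → /ðɪ/, /θ/ → /θɪ/.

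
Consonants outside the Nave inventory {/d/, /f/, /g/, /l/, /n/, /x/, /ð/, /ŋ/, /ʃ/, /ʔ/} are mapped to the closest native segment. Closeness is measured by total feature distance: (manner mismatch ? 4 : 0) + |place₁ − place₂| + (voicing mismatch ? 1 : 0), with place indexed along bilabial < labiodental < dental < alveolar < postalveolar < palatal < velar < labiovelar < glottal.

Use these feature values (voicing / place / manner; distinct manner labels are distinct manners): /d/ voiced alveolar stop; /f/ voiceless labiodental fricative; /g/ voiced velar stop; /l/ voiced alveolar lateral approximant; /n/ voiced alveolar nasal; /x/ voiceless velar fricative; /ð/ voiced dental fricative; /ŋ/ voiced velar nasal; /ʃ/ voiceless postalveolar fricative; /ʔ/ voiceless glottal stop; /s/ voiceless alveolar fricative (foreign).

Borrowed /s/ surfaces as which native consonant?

/ʃ/ is closest: same manner (fricative), place distance 1 (alveolar→postalveolar), same voicing; total 1. Next closest is /f/ at distance 2.

ʃ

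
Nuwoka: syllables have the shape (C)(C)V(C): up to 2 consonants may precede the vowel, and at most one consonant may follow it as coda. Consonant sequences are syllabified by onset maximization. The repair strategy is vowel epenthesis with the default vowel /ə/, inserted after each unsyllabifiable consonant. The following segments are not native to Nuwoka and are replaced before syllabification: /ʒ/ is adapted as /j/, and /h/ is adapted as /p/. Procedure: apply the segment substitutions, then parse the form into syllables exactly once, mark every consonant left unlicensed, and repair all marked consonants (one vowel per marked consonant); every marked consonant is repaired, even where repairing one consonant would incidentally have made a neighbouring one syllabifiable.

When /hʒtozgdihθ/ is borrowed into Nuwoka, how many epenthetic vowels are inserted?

After substitution the input is /pjtozgdipθ/.
The unsyllabifiable consonants are /p/, /θ/; each receives one epenthetic vowel.

2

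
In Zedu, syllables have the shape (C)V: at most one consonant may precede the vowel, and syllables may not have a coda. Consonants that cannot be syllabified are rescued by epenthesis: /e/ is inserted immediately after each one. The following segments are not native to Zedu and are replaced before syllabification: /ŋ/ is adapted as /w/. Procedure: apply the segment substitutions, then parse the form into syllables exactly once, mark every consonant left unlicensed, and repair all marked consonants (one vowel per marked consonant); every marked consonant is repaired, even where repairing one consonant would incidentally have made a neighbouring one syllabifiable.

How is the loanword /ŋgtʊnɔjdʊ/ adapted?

wegetʊnɔjedʊ

Substitution: /ŋ/ → /w/, giving /wgtʊnɔjdʊ/.
Under (C)V, the unsyllabifiable consonants are /w/, /g/, /j/ (no codas are permitted; onsets are limited to one consonant).
Epenthesis after each stranded consonant: /w/ → /we/, /g/ → /ge/, /j/ → /je/.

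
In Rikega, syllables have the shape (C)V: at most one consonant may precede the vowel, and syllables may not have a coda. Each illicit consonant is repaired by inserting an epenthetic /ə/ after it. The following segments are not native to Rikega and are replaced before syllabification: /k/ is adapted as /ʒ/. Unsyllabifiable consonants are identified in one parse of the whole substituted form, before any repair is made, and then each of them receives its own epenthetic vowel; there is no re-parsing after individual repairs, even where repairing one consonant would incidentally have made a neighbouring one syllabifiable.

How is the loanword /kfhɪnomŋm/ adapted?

Substitution: /k/ → /ʒ/, giving /ʒfhɪnomŋm/.
Syllabifying with onset maximization leaves /ʒ/, /f/, /m/, /ŋ/, /m/ stranded (no codas are permitted; onsets are limited to one consonant).
Each unlicensed consonant becomes the onset of a new syllable: /ʒ/ → /ʒə/, /f/ → /fə/, /m/ → /mə/, /ŋ/ → /ŋə/, /m/ → /mə/.

ʒəfəhɪnoməŋəmə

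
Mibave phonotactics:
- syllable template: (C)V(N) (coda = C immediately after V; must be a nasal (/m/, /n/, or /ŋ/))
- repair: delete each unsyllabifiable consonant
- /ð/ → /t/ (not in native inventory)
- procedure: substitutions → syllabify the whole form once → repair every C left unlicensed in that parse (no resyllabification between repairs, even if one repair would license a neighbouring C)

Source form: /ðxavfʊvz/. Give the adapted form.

xafʊ

Substitution: /ð/ → /t/, giving /txavfʊvz/.
Syllabifying with onset maximization leaves /t/, /v/, /v/, /z/ stranded (only a nasal (/m/, /n/, or /ŋ/) is licensed in coda position; onsets are limited to one consonant).
Deletion applies to /t/, /v/, /v/, /z/.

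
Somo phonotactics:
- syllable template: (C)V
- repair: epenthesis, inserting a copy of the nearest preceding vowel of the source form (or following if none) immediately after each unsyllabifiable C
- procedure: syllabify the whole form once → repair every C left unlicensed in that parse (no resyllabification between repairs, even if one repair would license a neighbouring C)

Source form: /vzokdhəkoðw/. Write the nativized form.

The consonants /v/, /k/, /d/, /ð/, /w/ cannot be parsed into a legal (C)V syllable (no codas are permitted; onsets are limited to one consonant).
Inserting the epenthetic vowel yields /v/ → /vo/, /k/ → /ko/, /d/ → /do/, /ð/ → /ðo/, /w/ → /wo/.

vozokodohəkoðowo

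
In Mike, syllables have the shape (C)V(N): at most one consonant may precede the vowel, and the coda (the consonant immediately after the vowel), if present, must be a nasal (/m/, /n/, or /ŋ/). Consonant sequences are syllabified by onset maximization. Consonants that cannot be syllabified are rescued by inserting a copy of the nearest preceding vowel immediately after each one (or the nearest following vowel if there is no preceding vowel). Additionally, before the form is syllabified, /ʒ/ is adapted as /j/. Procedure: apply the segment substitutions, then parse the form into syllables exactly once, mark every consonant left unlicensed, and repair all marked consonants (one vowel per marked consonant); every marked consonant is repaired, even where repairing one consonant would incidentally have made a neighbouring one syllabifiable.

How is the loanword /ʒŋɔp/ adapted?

jɔŋɔpɔ

Substitution: /ʒ/ → /j/, giving /jŋɔp/.
Under (C)V(N), the unsyllabifiable consonants are /j/, /p/ (only a nasal (/m/, /n/, or /ŋ/) is licensed in coda position; onsets are limited to one consonant).
Epenthesis after each stranded consonant: /j/ → /jɔ/, /p/ → /pɔ/.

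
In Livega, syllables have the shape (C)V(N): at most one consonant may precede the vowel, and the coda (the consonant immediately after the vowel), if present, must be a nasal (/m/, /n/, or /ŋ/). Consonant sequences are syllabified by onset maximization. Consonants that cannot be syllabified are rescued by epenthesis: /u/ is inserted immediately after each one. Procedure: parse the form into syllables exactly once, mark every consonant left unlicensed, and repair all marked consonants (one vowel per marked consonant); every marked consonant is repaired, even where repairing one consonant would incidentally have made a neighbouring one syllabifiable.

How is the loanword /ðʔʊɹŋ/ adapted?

Under (C)V(N), the unsyllabifiable consonants are /ð/, /ɹ/, /ŋ/ (only a nasal (/m/, /n/, or /ŋ/) is licensed in coda position; onsets are limited to one consonant).
Inserting the epenthetic vowel yields /ð/ → /ðu/, /ɹ/ → /ɹu/, /ŋ/ → /ŋu/.

ðuʔʊɹuŋu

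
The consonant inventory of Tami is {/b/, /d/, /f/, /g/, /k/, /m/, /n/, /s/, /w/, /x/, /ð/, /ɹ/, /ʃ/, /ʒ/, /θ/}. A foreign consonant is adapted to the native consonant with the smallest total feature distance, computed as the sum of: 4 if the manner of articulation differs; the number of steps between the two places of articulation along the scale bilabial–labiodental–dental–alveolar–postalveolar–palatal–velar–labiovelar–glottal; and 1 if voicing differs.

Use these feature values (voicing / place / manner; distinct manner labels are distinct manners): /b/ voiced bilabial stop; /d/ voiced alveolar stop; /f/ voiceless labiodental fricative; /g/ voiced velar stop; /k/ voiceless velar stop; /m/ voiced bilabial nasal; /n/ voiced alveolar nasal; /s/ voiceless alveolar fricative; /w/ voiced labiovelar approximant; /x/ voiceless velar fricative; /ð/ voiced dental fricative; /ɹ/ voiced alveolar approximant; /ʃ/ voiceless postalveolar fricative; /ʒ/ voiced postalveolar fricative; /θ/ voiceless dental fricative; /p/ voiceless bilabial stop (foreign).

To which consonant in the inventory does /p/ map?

b

/b/ is closest: same manner (stop), place distance 0 (bilabial→bilabial), voicing differs (+1); total 1. Next closest is /d/ at distance 4.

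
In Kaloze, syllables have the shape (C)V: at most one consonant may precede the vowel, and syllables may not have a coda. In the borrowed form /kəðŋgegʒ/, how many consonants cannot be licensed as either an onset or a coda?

Syllabifying with onset maximization leaves /ð/, /ŋ/, /g/, /ʒ/ stranded (no codas are permitted; onsets are limited to one consonant).

4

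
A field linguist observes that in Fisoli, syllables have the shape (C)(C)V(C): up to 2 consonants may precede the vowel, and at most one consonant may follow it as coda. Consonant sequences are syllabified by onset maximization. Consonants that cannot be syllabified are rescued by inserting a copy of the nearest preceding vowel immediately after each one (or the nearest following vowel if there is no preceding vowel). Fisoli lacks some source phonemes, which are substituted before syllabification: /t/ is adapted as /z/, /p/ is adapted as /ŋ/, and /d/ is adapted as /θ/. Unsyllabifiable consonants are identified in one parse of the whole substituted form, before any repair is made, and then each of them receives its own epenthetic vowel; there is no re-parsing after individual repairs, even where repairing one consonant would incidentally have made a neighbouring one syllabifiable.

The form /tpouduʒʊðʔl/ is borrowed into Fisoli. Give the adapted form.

Substitution: /t/ → /z/, /p/ → /ŋ/, /d/ → /θ/, giving /zŋouθuʒʊðʔl/.
The consonants /ʔ/, /l/ cannot be parsed into a legal (C)(C)V(C) syllable (at most one coda consonant is licensed; onsets may contain at most 2 consonants).
Inserting the epenthetic vowel yields /ʔ/ → /ʔʊ/, /l/ → /lʊ/.

zŋouθuʒʊðʔʊlʊ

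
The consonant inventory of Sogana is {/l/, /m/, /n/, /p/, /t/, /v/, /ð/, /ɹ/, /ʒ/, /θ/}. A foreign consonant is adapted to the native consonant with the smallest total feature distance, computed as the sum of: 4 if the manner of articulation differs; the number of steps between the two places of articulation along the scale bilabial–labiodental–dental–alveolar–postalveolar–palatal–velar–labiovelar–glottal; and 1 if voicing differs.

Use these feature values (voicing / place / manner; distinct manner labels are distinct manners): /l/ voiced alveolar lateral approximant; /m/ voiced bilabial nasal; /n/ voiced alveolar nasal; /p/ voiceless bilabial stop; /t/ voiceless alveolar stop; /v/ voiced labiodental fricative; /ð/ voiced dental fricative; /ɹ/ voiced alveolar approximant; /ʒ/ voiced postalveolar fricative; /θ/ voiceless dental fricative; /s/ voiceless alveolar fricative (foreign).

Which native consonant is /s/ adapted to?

/θ/ is closest: same manner (fricative), place distance 1 (alveolar→dental), same voicing; total 1. Next closest is /ð/ at distance 2.

θ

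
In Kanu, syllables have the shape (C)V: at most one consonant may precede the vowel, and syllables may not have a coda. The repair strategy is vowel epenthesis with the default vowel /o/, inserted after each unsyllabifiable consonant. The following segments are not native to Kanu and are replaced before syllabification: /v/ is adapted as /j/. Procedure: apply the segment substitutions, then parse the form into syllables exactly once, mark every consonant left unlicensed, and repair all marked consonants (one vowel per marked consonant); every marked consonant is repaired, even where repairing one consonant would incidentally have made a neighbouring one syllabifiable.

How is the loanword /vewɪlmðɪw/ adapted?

Substitution: /v/ → /j/, giving /jewɪlmðɪw/.
The consonants /l/, /m/, /w/ cannot be parsed into a legal (C)V syllable (no codas are permitted; onsets are limited to one consonant).
Inserting the epenthetic vowel yields /l/ → /lo/, /m/ → /mo/, /w/ → /wo/.

jewɪlomoðɪwo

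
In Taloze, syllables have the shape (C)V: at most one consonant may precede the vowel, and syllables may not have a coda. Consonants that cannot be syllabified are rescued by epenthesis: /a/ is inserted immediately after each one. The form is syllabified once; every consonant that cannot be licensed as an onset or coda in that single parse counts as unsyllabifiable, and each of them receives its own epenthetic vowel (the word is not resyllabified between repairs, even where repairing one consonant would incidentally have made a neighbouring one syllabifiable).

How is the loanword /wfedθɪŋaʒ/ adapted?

wafedaθɪŋaʒa

Under (C)V, the unsyllabifiable consonants are /w/, /d/, /ʒ/ (no codas are permitted; onsets are limited to one consonant).
Each unlicensed consonant becomes the onset of a new syllable: /w/ → /wa/, /d/ → /da/, /ʒ/ → /ʒa/.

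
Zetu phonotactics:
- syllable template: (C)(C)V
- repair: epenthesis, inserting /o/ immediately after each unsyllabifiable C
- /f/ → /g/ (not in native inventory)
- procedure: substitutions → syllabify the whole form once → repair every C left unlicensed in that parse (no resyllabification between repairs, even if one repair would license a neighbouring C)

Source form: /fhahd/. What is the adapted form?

Substitution: /f/ → /g/, giving /ghahd/.
The consonants /h/, /d/ cannot be parsed into a legal (C)(C)V syllable (no codas are permitted; onsets may contain at most 2 consonants).
Inserting the epenthetic vowel yields /h/ → /ho/, /d/ → /do/.

ghahodo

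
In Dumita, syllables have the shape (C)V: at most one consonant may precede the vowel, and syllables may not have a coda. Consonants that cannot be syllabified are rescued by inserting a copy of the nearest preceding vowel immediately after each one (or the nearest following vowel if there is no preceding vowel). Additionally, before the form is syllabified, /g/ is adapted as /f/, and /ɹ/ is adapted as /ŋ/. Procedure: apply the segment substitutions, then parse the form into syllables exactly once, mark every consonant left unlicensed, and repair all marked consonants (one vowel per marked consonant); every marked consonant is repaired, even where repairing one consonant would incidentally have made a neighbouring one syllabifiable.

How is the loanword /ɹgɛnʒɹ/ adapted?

Substitution: /ɹ/ → /ŋ/, /g/ → /f/, giving /ŋfɛnʒŋ/.
Under (C)V, the unsyllabifiable consonants are /ŋ/, /n/, /ʒ/, /ŋ/ (no codas are permitted; onsets are limited to one consonant).
Each unlicensed consonant becomes the onset of a new syllable: /ŋ/ → /ŋɛ/, /n/ → /nɛ/, /ʒ/ → /ʒɛ/, /ŋ/ → /ŋɛ/.

ŋɛfɛnɛʒɛŋɛ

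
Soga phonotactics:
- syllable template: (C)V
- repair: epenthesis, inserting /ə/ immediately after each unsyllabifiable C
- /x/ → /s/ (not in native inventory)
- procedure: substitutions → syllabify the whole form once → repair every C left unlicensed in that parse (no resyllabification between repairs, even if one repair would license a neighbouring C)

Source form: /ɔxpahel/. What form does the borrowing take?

Substitution: /x/ → /s/, giving /ɔspahel/.
Under (C)V, the unsyllabifiable consonants are /s/, /l/ (no codas are permitted; onsets are limited to one consonant).
Epenthesis after each stranded consonant: /s/ → /sə/, /l/ → /lə/.

ɔsəpahelə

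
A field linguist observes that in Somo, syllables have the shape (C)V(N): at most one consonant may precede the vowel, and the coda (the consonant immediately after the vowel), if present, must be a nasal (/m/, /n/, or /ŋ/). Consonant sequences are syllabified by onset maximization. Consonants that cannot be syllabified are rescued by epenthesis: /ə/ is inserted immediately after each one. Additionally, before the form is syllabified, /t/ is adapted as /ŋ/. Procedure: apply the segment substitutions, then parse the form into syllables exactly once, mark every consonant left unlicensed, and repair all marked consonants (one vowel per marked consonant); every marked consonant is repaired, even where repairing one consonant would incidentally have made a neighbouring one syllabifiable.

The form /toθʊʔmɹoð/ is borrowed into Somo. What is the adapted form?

Substitution: /t/ → /ŋ/, giving /ŋoθʊʔmɹoð/.
Under (C)V(N), the unsyllabifiable consonants are /ʔ/, /m/, /ð/ (only a nasal (/m/, /n/, or /ŋ/) is licensed in coda position; onsets are limited to one consonant).
Epenthesis after each stranded consonant: /ʔ/ → /ʔə/, /m/ → /mə/, /ð/ → /ðə/.

ŋoθʊʔəməɹoðə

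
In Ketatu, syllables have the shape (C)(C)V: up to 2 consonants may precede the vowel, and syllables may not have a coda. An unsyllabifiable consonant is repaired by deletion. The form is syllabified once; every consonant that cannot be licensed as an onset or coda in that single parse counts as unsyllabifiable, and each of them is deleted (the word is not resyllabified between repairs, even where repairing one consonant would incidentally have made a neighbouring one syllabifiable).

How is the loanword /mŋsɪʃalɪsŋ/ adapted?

ŋsɪʃalɪ

Under (C)(C)V, the unsyllabifiable consonants are /m/, /s/, /ŋ/ (no codas are permitted; onsets may contain at most 2 consonants).
Each unlicensed consonant is deleted: /m/, /s/, /ŋ/.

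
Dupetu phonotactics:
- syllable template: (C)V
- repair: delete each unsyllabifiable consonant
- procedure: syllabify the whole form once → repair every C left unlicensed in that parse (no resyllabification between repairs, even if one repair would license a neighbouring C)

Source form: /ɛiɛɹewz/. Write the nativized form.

The consonants /w/, /z/ cannot be parsed into a legal (C)V syllable (no codas are permitted; onsets are limited to one consonant).
Deletion applies to /w/, /z/.

ɛiɛɹe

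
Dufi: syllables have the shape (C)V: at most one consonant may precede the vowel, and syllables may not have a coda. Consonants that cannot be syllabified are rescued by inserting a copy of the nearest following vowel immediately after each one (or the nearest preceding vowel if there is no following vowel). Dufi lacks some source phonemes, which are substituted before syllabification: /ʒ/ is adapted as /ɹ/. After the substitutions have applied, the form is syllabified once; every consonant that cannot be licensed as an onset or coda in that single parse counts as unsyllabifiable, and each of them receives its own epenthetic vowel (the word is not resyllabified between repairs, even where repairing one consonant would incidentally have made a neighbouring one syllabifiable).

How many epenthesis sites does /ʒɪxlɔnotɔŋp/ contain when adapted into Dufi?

3

After substitution the input is /ɹɪxlɔnotɔŋp/.
The unsyllabifiable consonants are /x/, /ŋ/, /p/; each receives one epenthetic vowel.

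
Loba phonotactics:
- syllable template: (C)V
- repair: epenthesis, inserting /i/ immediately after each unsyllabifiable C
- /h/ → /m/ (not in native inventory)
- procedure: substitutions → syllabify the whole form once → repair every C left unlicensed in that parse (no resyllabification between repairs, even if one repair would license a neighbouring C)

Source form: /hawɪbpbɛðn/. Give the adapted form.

mawɪbipibɛðini

Substitution: /h/ → /m/, giving /mawɪbpbɛðn/.
Under (C)V, the unsyllabifiable consonants are /b/, /p/, /ð/, /n/ (no codas are permitted; onsets are limited to one consonant).
Each unlicensed consonant becomes the onset of a new syllable: /b/ → /bi/, /p/ → /pi/, /ð/ → /ði/, /n/ → /ni/.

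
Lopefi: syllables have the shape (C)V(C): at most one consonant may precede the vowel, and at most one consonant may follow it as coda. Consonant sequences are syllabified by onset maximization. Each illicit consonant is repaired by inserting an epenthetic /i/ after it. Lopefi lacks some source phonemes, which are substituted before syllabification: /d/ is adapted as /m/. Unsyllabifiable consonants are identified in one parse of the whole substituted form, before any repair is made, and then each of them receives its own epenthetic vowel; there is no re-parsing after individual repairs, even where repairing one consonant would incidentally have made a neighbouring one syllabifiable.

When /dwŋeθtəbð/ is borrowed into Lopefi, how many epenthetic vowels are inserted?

3

After substitution the input is /mwŋeθtəbð/.
The unsyllabifiable consonants are /m/, /w/, /ð/; each receives one epenthetic vowel.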